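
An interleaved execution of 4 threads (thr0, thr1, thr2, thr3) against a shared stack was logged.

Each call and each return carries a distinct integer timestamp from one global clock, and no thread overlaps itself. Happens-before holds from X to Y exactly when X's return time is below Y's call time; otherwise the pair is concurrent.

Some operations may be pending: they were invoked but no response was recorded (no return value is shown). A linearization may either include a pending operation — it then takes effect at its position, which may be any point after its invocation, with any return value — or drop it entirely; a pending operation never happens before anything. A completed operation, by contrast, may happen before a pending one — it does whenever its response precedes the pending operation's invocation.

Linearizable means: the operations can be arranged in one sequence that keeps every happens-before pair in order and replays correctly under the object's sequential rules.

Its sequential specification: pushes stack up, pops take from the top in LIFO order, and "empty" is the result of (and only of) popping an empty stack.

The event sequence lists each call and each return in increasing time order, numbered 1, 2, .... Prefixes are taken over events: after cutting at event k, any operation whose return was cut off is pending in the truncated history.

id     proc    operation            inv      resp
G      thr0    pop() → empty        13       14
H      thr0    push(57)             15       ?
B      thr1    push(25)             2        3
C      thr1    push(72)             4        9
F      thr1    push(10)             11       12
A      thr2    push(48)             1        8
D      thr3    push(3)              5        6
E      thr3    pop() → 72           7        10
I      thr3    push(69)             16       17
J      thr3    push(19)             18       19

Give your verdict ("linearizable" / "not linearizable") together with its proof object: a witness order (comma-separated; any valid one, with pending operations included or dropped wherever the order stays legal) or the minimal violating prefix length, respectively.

prefix check: 1..13 passes, 1..14 fails once G's time-14 response joins
every one of the 15 real-time-consistent orders over 7 completed stack ops fails the sequential spec
e.g. A, B, C, D, E, F, G: illegal at step 5, since E pop() → 72 cannot apply there
e.g. A, B, D, C, E, F, G: illegal at step 7, since G pop() → empty cannot apply there

not linearizable — minimal violating prefix: 14 events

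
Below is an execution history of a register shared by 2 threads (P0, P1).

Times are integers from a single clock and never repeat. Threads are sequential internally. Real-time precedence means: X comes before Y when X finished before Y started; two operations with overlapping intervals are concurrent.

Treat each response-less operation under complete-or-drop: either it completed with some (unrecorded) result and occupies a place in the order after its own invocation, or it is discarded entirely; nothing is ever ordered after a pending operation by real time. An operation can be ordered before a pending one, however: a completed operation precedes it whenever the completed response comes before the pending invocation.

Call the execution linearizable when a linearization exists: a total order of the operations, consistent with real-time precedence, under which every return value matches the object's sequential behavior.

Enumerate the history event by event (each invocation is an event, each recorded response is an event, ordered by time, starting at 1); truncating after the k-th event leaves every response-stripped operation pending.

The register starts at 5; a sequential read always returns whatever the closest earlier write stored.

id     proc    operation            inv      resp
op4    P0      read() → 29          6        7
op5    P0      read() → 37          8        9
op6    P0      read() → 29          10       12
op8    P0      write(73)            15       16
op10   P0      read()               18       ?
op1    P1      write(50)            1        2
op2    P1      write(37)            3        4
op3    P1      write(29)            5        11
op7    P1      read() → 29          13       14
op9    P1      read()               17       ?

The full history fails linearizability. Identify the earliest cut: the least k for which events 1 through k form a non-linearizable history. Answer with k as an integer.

events 1..8 are still linearizable — one witness is op1, op2, op3, op4:
step 1: op1 write(50) — value 50
step 2: op2 write(37) — value 37
step 3: op3 write(29) (pending, included) — value 29
step 4: op4 read() → 29 — value 29
once event 9 joins (op5's response, time 9), exhaustive search finds no witness
completion choices over the 1 pending operation (op3) were checked; none helps
for example op1, op2, op4, op5 (pending dropped) fails at step 3: op4 read() → 29 is not legal there

9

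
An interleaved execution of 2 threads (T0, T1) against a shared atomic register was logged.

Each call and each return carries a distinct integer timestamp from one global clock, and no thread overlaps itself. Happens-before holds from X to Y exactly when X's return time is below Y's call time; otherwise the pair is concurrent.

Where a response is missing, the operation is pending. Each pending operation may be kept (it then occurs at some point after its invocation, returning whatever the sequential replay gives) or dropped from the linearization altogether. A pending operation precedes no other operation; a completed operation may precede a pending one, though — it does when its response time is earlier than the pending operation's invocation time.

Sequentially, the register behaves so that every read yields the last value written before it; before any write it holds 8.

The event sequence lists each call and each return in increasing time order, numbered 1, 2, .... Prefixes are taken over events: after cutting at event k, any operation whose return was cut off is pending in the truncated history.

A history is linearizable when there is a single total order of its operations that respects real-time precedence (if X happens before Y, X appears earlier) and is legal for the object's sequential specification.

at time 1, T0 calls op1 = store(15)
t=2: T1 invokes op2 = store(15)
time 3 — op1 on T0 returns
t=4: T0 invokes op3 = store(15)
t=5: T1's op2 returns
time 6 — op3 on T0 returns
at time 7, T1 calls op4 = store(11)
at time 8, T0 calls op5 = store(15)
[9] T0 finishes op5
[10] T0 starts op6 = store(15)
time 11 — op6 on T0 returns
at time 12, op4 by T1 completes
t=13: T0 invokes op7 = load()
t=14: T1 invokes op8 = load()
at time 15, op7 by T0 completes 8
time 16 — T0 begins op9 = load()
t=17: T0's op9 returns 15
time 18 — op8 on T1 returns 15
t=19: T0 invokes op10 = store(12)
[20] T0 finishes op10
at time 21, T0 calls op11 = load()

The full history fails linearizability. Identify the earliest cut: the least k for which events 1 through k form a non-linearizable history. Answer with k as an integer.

events 1..14 are linearizable, e.g. via op1, op2, op3, op4, op5, op6:
step 1: op1 store(15) — value 15
step 2: op2 store(15) — value 15
step 3: op3 store(15) — value 15
step 4: op4 store(11) — value 11
step 5: op5 store(15) — value 15
step 6: op6 store(15) — value 15
include event 15 — op7 responding at 15 — and every candidate order breaks
no completion choice of the 1 pending operation (op8) rescues it — every subset was tried
e.g. op1, op2, op3, op4, op5, op6, op7 (pending dropped): illegal at step 7, since op7 load() → 8 cannot apply there
e.g. op1, op2, op3, op5, op4, op6, op7 (pending dropped): illegal at step 7, since op7 load() → 8 cannot apply there

15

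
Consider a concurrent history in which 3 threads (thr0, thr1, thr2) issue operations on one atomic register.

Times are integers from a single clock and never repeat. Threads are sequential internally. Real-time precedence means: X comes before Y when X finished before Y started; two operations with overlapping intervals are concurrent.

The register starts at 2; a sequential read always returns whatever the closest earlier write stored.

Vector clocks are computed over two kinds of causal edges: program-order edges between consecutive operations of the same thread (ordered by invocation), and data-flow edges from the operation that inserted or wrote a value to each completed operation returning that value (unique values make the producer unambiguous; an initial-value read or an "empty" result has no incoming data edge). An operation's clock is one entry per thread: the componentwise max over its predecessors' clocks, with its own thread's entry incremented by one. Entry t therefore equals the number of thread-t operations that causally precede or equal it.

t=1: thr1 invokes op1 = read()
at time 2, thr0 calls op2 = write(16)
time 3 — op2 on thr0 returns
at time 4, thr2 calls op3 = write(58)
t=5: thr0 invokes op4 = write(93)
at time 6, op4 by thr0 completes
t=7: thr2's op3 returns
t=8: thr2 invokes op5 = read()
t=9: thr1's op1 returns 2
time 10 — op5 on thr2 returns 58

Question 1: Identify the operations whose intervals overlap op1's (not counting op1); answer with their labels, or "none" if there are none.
op1 runs from 1 to 9; window-overlapping ops are concurrent
op2 [2,3]: concurrent
op3 [4,7]: concurrent
op4 [5,6]: concurrent
op5 [8,10]: concurrent

op2, op3, op4, op5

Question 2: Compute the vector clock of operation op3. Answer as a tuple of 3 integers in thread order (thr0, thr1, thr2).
invoked at 4, op3 has no predecessors; its own thr2 bump gives (0, 0, 1)
invoked at 1, op1 has no predecessors; its own thr1 bump gives (0, 1, 0)
invoked at 2, op2 has no predecessors; its own thr0 bump gives (1, 0, 0)
invoked at 8, op5 merges VC(op3)=(0, 0, 1) and bumps thr2's slot → (0, 0, 2)
invoked at 5, op4 merges VC(op2)=(1, 0, 0) and bumps thr0's slot → (2, 0, 0)
target: VC(op3) = (0, 0, 1)

(0, 0, 1)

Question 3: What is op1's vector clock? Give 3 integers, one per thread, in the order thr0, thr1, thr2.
root op op3, invoked 4: fresh clock plus thr2's own tick → (0, 0, 1)
root op op1, invoked 1: fresh clock plus thr1's own tick → (0, 1, 0)
root op op2, invoked 2: fresh clock plus thr0's own tick → (1, 0, 0)
op5, invoked 8, takes VC(op3)=(0, 0, 1) under max, adds 1 for thr2 → (0, 0, 2)
op4, invoked 5, takes VC(op2)=(1, 0, 0) under max, adds 1 for thr0 → (2, 0, 0)
target: VC(op1) = (0, 1, 0)

(0, 1, 0)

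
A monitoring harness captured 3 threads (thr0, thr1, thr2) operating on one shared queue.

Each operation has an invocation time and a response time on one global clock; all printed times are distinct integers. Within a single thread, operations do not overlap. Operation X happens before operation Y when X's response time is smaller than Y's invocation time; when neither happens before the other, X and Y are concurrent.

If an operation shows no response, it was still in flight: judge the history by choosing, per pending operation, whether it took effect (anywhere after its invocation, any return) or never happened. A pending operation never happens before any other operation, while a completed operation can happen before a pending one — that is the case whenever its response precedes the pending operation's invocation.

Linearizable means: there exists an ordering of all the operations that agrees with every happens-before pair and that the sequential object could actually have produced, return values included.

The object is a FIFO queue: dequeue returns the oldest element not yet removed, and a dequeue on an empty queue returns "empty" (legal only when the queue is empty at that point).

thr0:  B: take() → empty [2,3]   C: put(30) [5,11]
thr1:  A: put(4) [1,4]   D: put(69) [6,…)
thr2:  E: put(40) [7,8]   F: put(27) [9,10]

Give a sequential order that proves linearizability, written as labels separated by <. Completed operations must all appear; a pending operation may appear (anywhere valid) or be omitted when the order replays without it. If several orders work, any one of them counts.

B < A < C < D < E < F

after step 1 (B take() → empty): queue <>
after step 2 (A put(4)): queue <4>
after step 3 (C put(30)): queue <4,30>
after step 4 (D put(69) (pending, included)): queue <4,30,69>
after step 5 (E put(40)): queue <4,30,69,40>
after step 6 (F put(27)): queue <4,30,69,40,27>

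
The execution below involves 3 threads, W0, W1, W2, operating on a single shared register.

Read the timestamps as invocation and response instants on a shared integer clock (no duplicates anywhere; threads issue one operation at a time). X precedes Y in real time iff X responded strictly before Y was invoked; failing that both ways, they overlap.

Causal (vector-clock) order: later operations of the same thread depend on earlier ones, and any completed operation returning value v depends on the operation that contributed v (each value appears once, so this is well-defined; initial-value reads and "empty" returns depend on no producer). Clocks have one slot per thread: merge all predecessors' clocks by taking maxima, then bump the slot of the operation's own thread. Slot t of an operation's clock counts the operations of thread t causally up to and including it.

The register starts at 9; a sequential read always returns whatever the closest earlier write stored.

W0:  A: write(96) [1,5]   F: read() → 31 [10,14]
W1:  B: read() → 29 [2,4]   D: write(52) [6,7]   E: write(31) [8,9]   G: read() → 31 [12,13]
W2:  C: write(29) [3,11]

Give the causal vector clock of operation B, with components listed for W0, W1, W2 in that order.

(0, 1, 1)

VC(C, invoked at 3): no causal predecessors; +1 on W2 → (0, 0, 1)
VC(A, invoked at 1): no causal predecessors; +1 on W0 → (1, 0, 0)
B (invocation 2): componentwise max over VC(C)=(0, 0, 1), +1 at W1, giving (0, 1, 1)
D (invocation 6): componentwise max over VC(B)=(0, 1, 1), +1 at W1, giving (0, 2, 1)
E (invocation 8): componentwise max over VC(D)=(0, 2, 1), +1 at W1, giving (0, 3, 1)
G (invocation 12): componentwise max over VC(E)=(0, 3, 1), +1 at W1, giving (0, 4, 1)
F (invocation 10): componentwise max over VC(A)=(1, 0, 0), VC(E)=(0, 3, 1), +1 at W0, giving (2, 3, 1)
target: VC(B) = (0, 1, 1)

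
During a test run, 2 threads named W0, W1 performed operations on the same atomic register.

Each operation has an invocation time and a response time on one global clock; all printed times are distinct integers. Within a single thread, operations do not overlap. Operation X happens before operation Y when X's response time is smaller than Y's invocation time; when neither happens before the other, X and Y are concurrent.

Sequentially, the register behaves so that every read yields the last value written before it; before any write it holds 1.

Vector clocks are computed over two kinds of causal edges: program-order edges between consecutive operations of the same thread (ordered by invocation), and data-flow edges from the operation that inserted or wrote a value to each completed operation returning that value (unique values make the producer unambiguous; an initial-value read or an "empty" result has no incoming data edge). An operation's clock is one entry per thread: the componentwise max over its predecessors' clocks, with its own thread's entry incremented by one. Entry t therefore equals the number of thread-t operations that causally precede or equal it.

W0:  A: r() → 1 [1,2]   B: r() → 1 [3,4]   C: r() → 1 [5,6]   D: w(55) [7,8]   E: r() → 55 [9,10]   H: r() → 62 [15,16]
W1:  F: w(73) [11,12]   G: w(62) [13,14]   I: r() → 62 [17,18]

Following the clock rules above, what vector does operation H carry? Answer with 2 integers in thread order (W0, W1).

(6, 2)

root op F, invoked 11: fresh clock plus W1's own tick → (0, 1)
root op A, invoked 1: fresh clock plus W0's own tick → (1, 0)
G, invoked 13, takes VC(F)=(0, 1) under max, adds 1 for W1 → (0, 2)
B, invoked 3, takes VC(A)=(1, 0) under max, adds 1 for W0 → (2, 0)
I, invoked 17, takes VC(G)=(0, 2) under max, adds 1 for W1 → (0, 3)
C, invoked 5, takes VC(B)=(2, 0) under max, adds 1 for W0 → (3, 0)
D, invoked 7, takes VC(C)=(3, 0) under max, adds 1 for W0 → (4, 0)
E, invoked 9, takes VC(D)=(4, 0) under max, adds 1 for W0 → (5, 0)
H, invoked 15, takes VC(E)=(5, 0), VC(G)=(0, 2) under max, adds 1 for W0 → (6, 2)
target: VC(H) = (6, 2)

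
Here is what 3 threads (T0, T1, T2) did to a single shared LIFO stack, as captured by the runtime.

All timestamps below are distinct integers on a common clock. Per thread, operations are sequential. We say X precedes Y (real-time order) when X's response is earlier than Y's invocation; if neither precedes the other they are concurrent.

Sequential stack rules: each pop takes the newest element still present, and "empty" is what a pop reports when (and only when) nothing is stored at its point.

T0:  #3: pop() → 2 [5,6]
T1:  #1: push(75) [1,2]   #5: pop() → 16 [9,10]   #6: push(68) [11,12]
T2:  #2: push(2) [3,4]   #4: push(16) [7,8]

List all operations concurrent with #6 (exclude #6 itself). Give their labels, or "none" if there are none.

concurrent with #6 ([11,12]): every op whose interval crosses 11..12
#1 [1,2]: before
#2 [3,4]: before
#3 [5,6]: before
#4 [7,8]: before
#5 [9,10]: before

none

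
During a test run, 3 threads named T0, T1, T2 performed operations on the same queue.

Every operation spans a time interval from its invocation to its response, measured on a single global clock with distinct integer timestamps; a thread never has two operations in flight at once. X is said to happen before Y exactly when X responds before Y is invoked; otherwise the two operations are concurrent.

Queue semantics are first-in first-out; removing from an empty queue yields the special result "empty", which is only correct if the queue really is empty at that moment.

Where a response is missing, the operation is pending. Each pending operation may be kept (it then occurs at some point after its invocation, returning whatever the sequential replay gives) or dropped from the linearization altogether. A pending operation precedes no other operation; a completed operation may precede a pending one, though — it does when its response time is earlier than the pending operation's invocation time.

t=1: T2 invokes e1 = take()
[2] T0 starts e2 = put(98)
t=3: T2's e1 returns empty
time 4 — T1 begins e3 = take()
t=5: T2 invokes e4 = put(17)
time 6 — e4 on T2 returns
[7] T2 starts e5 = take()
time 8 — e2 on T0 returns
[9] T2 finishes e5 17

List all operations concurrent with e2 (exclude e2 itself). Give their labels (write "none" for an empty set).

overlap test against e2 [2,8]: concurrent iff the interval meets 2..8
e1 [1,3]: concurrent
e3 [4,…): concurrent
e4 [5,6]: concurrent
e5 [7,9]: concurrent

e1, e3, e4, e5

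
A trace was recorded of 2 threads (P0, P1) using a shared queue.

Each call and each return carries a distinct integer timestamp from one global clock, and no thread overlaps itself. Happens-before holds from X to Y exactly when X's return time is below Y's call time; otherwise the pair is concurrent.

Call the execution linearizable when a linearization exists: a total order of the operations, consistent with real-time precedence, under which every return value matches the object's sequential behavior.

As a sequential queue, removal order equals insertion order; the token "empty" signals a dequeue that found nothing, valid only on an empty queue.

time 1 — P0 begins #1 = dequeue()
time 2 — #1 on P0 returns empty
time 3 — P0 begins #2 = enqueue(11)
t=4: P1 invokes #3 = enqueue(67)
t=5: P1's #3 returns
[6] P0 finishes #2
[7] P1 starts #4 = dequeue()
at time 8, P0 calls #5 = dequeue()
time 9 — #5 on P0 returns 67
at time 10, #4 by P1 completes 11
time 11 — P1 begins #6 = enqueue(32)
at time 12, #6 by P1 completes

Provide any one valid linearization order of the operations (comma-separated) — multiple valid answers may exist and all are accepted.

#1, #2, #3, #4, #5, #6

1. #1 dequeue() → empty, leaving queue <>
2. #2 enqueue(11), leaving queue <11>
3. #3 enqueue(67), leaving queue <11,67>
4. #4 dequeue() → 11, leaving queue <67>
5. #5 dequeue() → 67, leaving queue <>
6. #6 enqueue(32), leaving queue <32>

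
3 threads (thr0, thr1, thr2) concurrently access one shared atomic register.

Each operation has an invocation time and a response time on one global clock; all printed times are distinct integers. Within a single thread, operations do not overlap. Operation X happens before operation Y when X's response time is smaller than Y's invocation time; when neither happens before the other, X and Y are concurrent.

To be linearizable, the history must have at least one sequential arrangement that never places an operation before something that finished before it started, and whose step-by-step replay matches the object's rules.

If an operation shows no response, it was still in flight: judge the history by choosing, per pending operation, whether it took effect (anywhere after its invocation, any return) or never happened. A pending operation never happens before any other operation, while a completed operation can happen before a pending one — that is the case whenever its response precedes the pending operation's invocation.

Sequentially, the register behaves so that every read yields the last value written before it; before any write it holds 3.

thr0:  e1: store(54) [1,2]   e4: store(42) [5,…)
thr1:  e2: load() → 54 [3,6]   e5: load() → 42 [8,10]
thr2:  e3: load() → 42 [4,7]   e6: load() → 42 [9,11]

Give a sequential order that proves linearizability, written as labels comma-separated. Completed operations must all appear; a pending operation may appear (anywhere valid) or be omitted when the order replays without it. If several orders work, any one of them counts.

after step 1 (e1 store(54)): value 54
after step 2 (e2 load() → 54): value 54
after step 3 (e4 store(42) (pending, included)): value 42
after step 4 (e3 load() → 42): value 42
after step 5 (e5 load() → 42): value 42
after step 6 (e6 load() → 42): value 42

e1, e2, e4, e3, e5, e6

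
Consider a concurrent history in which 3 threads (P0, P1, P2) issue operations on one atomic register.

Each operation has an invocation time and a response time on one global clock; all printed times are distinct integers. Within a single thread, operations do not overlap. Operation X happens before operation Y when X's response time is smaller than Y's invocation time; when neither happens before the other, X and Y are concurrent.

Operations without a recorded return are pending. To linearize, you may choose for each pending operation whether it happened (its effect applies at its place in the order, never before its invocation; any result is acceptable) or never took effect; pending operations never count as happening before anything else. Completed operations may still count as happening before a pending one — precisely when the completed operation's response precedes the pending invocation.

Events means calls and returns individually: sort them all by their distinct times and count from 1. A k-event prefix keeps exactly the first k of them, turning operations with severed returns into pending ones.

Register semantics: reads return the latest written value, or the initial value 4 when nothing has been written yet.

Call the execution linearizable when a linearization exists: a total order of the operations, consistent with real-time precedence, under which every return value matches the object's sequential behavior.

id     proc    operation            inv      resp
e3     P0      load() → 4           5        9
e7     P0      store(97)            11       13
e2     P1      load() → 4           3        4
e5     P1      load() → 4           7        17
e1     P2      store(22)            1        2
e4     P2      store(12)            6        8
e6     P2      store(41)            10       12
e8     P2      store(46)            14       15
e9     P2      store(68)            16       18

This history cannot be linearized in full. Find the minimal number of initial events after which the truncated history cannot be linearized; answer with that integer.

events 1..3 are still linearizable — one witness is e1:
step 1: e1 store(22) — value 22
adding event 4 (e2 responds at 4) leaves no legal real-time order
sample order e1, e2 stalls at step 2 — e2 load() → 4 has no legal effect

4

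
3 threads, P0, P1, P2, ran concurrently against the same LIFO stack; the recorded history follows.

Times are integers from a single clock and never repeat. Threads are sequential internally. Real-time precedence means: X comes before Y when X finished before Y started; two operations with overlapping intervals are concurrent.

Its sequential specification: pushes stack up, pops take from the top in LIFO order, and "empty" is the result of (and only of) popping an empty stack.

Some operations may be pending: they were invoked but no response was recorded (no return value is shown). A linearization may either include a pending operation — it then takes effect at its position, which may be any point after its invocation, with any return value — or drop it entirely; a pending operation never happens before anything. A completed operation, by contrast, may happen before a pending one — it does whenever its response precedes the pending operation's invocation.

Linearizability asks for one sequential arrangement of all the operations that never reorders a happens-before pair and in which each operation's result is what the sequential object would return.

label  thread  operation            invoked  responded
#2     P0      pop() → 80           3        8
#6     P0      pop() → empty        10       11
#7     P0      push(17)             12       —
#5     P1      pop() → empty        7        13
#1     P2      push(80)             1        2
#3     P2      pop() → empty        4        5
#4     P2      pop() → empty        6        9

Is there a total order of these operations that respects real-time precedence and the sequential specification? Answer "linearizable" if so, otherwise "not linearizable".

linearizable

witness order: #1, #2, #3, #4, #5, #6
1. #1 push(80), leaving stack <80>
2. #2 pop() → 80, leaving stack <>
3. #3 pop() → empty, leaving stack <>
4. #4 pop() → empty, leaving stack <>
5. #5 pop() → empty, leaving stack <>
6. #6 pop() → empty, leaving stack <>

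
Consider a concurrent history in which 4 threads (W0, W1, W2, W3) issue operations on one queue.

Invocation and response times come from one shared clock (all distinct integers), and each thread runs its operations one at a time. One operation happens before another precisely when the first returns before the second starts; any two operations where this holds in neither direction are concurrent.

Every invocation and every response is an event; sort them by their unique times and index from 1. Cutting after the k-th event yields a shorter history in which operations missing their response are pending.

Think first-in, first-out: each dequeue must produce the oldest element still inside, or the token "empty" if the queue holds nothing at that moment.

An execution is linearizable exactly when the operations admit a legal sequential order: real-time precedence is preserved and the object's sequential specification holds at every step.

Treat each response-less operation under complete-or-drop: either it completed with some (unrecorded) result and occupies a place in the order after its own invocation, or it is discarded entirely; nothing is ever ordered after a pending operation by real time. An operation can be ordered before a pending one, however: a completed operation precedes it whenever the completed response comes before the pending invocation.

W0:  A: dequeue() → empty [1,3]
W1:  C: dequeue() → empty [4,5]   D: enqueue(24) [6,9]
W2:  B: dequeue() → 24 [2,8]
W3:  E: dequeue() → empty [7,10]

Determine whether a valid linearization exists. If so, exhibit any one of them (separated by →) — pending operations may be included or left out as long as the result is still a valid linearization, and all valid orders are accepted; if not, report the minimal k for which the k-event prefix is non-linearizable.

after step 1 (A dequeue() → empty): queue <>
after step 2 (C dequeue() → empty): queue <>
after step 3 (D enqueue(24)): queue <24>
after step 4 (B dequeue() → 24): queue <>
after step 5 (E dequeue() → empty): queue <>

linearizable — witness: A → C → D → B → E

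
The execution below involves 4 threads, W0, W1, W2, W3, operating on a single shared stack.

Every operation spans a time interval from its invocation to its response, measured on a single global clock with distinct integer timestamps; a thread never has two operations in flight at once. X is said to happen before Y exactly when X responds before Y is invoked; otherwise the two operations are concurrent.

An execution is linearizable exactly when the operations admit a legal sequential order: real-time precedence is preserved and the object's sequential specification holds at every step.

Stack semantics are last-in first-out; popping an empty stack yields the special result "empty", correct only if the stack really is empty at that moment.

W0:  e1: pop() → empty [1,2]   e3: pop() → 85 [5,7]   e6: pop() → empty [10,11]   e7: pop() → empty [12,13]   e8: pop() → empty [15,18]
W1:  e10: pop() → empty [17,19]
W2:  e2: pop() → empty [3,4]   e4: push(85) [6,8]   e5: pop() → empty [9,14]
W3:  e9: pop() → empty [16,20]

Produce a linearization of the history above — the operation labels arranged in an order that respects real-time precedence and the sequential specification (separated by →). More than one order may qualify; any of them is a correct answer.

step 1: e1 pop() → empty — stack <>
step 2: e2 pop() → empty — stack <>
step 3: e4 push(85) — stack <85>
step 4: e3 pop() → 85 — stack <>
step 5: e5 pop() → empty — stack <>
step 6: e6 pop() → empty — stack <>
step 7: e7 pop() → empty — stack <>
step 8: e8 pop() → empty — stack <>
step 9: e9 pop() → empty — stack <>
step 10: e10 pop() → empty — stack <>

e1 → e2 → e4 → e3 → e5 → e6 → e7 → e8 → e9 → e10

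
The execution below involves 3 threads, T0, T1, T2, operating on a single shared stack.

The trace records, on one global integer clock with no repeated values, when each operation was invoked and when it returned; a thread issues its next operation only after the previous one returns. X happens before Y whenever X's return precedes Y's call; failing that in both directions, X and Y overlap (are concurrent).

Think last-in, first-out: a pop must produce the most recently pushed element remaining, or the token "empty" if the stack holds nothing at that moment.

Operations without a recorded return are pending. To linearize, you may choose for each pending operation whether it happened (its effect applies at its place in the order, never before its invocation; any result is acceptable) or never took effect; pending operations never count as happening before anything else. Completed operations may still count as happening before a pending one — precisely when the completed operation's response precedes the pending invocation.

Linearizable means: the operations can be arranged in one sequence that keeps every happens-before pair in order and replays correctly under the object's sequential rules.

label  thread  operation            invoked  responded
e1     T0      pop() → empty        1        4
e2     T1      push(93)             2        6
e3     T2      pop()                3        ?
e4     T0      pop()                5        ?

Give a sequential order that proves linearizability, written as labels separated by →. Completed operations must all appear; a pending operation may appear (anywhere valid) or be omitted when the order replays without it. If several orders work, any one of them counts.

e1 → e2

after step 1 (e1 pop() → empty): stack <>
after step 2 (e2 push(93)): stack <93>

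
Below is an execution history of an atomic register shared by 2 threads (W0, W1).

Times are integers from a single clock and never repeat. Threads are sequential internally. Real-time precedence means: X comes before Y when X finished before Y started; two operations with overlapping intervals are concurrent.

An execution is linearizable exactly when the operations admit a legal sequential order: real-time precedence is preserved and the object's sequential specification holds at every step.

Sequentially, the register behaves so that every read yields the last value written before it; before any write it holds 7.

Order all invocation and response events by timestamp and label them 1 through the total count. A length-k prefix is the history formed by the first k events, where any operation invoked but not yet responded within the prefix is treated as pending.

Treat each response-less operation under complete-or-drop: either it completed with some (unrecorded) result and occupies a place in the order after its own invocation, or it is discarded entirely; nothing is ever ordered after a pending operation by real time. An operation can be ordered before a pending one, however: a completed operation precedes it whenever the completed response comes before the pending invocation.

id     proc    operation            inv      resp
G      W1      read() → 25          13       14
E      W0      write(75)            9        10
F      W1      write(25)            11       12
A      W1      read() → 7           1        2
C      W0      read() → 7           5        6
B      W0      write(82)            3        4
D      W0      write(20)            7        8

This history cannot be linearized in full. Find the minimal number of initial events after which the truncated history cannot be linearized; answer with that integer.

6

events 1..5 are linearizable, e.g. via A, B:
step 1: A read() → 7 — value 7
step 2: B write(82) — value 82
adding event 6 (C responds at 6) leaves no legal real-time order
one such order, A, B, C, breaks at step 3 where C read() → 7 is illegal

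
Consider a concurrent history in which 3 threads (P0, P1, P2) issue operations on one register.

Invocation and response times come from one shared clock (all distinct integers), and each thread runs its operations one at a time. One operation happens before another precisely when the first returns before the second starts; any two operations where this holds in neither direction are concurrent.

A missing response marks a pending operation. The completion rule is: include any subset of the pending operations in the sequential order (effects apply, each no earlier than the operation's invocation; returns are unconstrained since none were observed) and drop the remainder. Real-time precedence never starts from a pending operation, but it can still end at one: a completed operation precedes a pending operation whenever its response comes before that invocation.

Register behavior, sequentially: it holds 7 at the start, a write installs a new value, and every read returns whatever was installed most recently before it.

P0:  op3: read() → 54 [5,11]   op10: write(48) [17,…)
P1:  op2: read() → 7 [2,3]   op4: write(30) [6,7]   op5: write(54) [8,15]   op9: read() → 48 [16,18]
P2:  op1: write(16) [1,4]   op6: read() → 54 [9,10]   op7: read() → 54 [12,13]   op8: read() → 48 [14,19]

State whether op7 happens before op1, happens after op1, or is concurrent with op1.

op7 spans [12,13], op1 spans [1,4]
resp(op1)=4 < inv(op7)=12

after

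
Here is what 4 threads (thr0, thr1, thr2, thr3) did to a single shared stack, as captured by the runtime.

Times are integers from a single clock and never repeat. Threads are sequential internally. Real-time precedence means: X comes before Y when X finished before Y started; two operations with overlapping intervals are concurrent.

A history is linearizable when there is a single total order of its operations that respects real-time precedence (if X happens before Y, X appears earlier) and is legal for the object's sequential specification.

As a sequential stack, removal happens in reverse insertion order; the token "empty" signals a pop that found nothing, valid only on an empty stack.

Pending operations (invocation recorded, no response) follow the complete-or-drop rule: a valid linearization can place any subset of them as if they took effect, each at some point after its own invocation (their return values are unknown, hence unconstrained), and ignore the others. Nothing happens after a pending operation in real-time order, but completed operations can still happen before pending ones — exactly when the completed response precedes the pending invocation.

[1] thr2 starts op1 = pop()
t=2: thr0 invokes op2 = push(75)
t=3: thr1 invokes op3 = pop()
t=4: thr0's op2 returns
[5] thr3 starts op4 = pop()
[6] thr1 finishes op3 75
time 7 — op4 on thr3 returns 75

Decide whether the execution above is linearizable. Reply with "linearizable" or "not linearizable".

events 1..6 are fine; event 7 — the response of op4 at time 7 — makes the prefix non-linearizable
the 3 completed operations admit 3 real-time orders; each fails the stack replay
including or dropping the 1 pending operation (op1) in any combination fails
e.g. op2, op3, op4 (pending dropped): illegal at step 3, since op4 pop() → 75 cannot apply there
e.g. op2, op4, op3 (pending dropped): illegal at step 3, since op3 pop() → 75 cannot apply there

not linearizable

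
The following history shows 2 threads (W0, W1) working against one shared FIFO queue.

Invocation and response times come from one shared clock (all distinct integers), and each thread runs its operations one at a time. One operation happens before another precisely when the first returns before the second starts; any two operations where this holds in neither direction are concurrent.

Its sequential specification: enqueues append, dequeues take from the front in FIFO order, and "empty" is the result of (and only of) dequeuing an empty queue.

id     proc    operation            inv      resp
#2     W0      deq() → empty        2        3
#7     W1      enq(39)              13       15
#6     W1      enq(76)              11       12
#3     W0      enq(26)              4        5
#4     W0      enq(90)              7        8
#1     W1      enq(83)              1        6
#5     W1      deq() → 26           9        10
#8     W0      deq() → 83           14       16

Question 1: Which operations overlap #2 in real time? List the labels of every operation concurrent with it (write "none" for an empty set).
overlap test against #2 [2,3]: concurrent iff the interval meets 2..3
#1 [1,6]: concurrent
#3 [4,5]: after
#4 [7,8]: after
#5 [9,10]: after
#6 [11,12]: after
#7 [13,15]: after
#8 [14,16]: after

#1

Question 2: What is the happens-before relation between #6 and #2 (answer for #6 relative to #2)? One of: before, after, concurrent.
#6 spans [11,12], #2 spans [2,3]
resp(#2)=3 < inv(#6)=11

after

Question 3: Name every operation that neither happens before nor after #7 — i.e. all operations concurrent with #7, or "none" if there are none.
#7 runs from 13 to 15; window-overlapping ops are concurrent
#1 [1,6]: before
#2 [2,3]: before
#3 [4,5]: before
#4 [7,8]: before
#5 [9,10]: before
#6 [11,12]: before
#8 [14,16]: concurrent

#8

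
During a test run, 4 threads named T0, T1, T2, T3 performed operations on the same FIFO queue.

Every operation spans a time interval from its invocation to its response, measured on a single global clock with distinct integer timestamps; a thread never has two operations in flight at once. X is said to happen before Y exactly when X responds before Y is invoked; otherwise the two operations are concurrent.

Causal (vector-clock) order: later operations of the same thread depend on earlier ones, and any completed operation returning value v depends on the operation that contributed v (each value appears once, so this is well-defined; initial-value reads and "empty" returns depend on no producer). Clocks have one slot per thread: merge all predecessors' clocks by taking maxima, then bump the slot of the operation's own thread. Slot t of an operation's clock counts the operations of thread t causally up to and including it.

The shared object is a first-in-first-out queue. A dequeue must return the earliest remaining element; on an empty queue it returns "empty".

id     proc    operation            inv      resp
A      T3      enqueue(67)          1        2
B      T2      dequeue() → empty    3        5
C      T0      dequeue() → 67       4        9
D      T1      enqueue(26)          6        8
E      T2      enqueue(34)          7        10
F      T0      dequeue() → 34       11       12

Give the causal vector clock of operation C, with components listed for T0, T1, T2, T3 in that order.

A, invoked 1, has no incoming edges; only T3's bump applies → (0, 0, 0, 1)
B, invoked 3, has no incoming edges; only T2's bump applies → (0, 0, 1, 0)
D, invoked 6, has no incoming edges; only T1's bump applies → (0, 1, 0, 0)
merge at E (invoked 7): VC(B)=(0, 0, 1, 0), own-thread bump on T2 → (0, 0, 2, 0)
merge at C (invoked 4): VC(A)=(0, 0, 0, 1), own-thread bump on T0 → (1, 0, 0, 1)
merge at F (invoked 11): VC(C)=(1, 0, 0, 1), VC(E)=(0, 0, 2, 0), own-thread bump on T0 → (2, 0, 2, 1)
target: VC(C) = (1, 0, 0, 1)

(1, 0, 0, 1)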